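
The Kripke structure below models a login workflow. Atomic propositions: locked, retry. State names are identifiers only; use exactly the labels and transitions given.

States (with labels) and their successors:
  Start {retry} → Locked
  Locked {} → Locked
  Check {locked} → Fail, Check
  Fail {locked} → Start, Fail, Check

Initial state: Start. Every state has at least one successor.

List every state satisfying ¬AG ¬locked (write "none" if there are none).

States satisfying ¬locked: {Start, Locked}.
States satisfying AG ¬locked: {Start, Locked}.
States satisfying ¬AG ¬locked: {Check, Fail}.

{Check, Fail}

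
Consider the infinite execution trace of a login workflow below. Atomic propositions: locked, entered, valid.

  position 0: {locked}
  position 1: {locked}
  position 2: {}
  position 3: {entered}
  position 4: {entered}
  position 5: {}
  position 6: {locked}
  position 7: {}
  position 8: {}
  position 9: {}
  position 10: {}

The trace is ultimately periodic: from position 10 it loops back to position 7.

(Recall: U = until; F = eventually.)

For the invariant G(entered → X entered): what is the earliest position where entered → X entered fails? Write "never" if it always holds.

4

Check entered → X entered at each position in order: 0 ✓, 1 ✓, 2 ✓, 3 ✓.
At position 4 the labels are {entered} and the next position 5 has {}, so entered → X entered is false there. This is the first violation.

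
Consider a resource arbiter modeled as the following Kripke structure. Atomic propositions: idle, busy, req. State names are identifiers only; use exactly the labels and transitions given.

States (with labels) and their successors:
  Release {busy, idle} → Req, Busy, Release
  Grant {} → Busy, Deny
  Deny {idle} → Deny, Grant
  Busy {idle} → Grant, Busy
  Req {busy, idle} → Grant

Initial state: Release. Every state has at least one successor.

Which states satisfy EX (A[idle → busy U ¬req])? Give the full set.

{Release, Grant, Deny, Busy, Req}

States satisfying A[idle → busy U ¬req]: {Release, Grant, Deny, Busy, Req}.
States satisfying EX (A[idle → busy U ¬req]): {Release, Grant, Deny, Busy, Req}.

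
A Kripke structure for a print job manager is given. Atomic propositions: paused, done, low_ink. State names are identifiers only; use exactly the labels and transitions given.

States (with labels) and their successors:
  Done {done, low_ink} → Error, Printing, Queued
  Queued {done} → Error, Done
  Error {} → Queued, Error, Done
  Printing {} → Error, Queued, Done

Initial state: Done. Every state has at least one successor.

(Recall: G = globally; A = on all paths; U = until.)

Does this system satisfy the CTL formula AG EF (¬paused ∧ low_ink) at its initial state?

States satisfying EF (¬paused ∧ low_ink): {Done, Queued, Error, Printing}.
States satisfying AG EF (¬paused ∧ low_ink): {Done, Queued, Error, Printing}.
Every state reachable from Done satisfies EF (¬paused ∧ low_ink).
Done ∈ Sat(AG EF (¬paused ∧ low_ink)).

Yes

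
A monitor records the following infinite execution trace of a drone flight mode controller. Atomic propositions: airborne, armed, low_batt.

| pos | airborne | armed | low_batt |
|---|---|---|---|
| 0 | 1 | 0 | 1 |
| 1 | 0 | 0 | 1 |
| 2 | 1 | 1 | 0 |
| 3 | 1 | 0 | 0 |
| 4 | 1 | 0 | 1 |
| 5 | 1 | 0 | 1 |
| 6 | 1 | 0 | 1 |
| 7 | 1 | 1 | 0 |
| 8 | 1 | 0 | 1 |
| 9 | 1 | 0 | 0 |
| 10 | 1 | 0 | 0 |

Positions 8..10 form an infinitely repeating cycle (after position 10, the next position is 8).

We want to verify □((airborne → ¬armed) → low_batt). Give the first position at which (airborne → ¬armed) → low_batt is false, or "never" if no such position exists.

Check (airborne → ¬armed) → low_batt at each position in order: 0 ✓, 1 ✓, 2 ✓.
At position 3 the labels are {airborne}, so (airborne → ¬armed) → low_batt is false there. This is the first violation.

3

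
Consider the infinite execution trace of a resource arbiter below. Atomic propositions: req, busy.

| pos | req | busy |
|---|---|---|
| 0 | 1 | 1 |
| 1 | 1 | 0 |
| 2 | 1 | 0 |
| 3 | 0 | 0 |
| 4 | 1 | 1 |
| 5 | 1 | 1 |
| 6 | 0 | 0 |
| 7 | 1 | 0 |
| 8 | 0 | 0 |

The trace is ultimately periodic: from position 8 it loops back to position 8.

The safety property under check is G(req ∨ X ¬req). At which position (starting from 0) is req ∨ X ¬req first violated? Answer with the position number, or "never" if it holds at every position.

Check req ∨ X ¬req at each position in order: 0 ✓, 1 ✓, 2 ✓.
At position 3 the labels are {} and the next position 4 has {busy, req}, so req ∨ X ¬req is false there. This is the first violation.

3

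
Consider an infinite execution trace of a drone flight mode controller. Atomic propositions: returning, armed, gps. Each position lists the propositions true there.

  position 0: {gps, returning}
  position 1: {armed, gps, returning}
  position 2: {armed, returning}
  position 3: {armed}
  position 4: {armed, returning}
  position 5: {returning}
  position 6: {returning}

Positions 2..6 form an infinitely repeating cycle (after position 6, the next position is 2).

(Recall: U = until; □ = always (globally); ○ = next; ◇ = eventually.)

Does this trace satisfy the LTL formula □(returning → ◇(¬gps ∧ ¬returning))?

returning → ◇(¬gps ∧ ¬returning) holds at every position 0..6, and those are all positions ever visited, so □(returning → ◇(¬gps ∧ ¬returning)) holds.
Positions where returning holds: 0, 1, 2, 4, 5, 6.
Check ◇(¬gps ∧ ¬returning) at each: 0→ok, 1→ok, 2→ok, 4→ok, 5→ok, 6→ok.

Holds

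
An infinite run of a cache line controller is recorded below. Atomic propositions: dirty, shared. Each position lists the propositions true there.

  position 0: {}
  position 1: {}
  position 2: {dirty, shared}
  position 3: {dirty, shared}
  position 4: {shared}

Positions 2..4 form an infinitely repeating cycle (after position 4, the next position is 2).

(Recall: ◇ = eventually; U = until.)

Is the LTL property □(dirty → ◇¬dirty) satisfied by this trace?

Holds

dirty → ◇¬dirty holds at every position 0..4, and those are all positions ever visited, so □(dirty → ◇¬dirty) holds.
Positions where dirty holds: 2, 3.
Check ◇¬dirty at each: 2→ok, 3→ok.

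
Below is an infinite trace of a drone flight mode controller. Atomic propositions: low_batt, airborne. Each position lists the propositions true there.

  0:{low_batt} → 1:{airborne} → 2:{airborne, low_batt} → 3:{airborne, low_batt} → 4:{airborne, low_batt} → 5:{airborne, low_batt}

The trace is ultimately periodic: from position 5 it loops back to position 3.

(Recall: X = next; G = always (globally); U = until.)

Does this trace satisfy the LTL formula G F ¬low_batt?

F ¬low_batt must hold at every position from 0 onward. It fails at position 2, so G F ¬low_batt is false.

Violated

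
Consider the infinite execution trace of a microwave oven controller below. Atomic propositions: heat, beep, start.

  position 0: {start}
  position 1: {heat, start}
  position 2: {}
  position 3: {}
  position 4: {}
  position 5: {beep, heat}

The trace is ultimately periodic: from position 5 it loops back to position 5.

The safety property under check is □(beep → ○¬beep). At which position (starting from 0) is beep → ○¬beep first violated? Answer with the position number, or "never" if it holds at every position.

Check beep → ○¬beep at each position in order: 0 ✓, 1 ✓, 2 ✓, 3 ✓, 4 ✓.
At position 5 the labels are {beep, heat} and the next position 5 has {beep, heat}, so beep → ○¬beep is false there. This is the first violation.

5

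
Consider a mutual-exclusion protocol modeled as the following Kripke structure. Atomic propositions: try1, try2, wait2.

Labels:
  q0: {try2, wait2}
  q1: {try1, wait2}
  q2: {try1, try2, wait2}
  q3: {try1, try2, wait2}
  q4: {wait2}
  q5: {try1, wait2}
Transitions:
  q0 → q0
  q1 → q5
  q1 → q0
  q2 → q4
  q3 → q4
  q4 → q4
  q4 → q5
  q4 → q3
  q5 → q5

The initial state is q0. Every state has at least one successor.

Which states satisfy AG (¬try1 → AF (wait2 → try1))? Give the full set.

States satisfying ¬try1 → AF (wait2 → try1): {q1, q2, q3, q5}.
States satisfying AG (¬try1 → AF (wait2 → try1)): {q5}.

{q5}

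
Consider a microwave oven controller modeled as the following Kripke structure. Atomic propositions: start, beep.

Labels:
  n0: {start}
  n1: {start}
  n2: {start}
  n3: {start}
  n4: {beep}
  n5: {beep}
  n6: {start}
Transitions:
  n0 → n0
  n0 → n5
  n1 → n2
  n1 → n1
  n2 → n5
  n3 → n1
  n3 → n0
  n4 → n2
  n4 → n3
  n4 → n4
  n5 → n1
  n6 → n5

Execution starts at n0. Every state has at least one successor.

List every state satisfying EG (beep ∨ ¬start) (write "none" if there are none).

{n4}

States satisfying beep ∨ ¬start: {n4, n5}.
States satisfying EG (beep ∨ ¬start): {n4}.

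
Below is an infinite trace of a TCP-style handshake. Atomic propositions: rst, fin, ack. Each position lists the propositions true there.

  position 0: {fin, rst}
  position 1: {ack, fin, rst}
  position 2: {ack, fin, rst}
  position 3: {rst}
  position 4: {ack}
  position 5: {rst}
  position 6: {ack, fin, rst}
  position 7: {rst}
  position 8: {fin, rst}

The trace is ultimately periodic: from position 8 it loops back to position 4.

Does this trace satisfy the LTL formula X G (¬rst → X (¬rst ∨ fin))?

The position after 0 is 1; G (¬rst → X (¬rst ∨ fin)) is false there.

No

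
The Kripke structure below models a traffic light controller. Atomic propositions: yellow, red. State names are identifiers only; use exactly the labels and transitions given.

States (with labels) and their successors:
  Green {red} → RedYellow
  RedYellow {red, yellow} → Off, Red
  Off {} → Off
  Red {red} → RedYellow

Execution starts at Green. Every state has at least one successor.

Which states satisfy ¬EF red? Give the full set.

States satisfying red: {Green, RedYellow, Red}.
States satisfying EF red: {Green, RedYellow, Red}.
States satisfying ¬EF red: {Off}.

{Off}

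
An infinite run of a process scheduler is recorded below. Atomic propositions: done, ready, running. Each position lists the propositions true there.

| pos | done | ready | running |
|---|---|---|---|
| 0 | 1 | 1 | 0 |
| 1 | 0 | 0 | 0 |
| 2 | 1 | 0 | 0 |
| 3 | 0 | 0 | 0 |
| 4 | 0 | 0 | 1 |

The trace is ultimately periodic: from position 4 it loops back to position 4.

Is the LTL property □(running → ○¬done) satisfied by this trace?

running → ○¬done holds at every position 0..4, and those are all positions ever visited, so □(running → ○¬done) holds.
Positions where running holds: 4.
Check ○¬done at each: 4→ok.

Yes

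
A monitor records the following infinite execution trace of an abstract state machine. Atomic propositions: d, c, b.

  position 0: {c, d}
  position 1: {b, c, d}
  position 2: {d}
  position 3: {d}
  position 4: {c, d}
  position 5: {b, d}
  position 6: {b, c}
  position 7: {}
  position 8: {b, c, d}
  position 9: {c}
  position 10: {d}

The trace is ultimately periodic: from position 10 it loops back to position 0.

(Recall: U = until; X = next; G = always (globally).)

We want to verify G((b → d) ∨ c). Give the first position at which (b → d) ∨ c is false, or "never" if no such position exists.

never

(b → d) ∨ c holds at every position 0..10, and those are all the positions the trace ever visits, so the invariant G((b → d) ∨ c) is never violated.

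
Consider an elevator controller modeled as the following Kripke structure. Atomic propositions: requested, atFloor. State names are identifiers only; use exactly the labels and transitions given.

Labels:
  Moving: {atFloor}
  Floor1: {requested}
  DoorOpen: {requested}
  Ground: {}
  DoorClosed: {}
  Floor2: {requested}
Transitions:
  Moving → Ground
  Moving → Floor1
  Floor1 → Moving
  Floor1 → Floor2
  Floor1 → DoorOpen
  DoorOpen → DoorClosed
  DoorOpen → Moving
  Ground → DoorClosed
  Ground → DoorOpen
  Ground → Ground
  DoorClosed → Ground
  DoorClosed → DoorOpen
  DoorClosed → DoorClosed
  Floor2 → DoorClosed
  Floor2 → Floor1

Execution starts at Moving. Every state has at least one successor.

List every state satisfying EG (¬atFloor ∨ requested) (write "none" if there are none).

{Floor1, DoorOpen, Ground, DoorClosed, Floor2}

States satisfying ¬atFloor ∨ requested: {Floor1, DoorOpen, Ground, DoorClosed, Floor2}.
States satisfying EG (¬atFloor ∨ requested): {Floor1, DoorOpen, Ground, DoorClosed, Floor2}.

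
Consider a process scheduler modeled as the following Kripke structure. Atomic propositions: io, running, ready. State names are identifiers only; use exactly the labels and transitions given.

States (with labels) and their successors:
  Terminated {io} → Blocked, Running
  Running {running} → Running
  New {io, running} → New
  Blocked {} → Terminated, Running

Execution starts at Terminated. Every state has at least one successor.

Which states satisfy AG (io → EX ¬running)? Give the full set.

States satisfying io → EX ¬running: {Terminated, Running, Blocked}.
States satisfying AG (io → EX ¬running): {Terminated, Running, Blocked}.

{Terminated, Running, Blocked}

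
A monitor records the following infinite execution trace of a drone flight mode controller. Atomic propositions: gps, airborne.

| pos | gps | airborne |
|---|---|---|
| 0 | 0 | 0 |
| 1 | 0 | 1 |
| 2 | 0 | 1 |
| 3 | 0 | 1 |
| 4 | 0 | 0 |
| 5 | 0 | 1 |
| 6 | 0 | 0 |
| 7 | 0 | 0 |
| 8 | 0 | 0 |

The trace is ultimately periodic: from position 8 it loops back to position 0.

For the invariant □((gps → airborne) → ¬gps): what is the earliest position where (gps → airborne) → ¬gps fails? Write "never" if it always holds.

never

(gps → airborne) → ¬gps holds at every position 0..8, and those are all the positions the trace ever visits, so the invariant □((gps → airborne) → ¬gps) is never violated.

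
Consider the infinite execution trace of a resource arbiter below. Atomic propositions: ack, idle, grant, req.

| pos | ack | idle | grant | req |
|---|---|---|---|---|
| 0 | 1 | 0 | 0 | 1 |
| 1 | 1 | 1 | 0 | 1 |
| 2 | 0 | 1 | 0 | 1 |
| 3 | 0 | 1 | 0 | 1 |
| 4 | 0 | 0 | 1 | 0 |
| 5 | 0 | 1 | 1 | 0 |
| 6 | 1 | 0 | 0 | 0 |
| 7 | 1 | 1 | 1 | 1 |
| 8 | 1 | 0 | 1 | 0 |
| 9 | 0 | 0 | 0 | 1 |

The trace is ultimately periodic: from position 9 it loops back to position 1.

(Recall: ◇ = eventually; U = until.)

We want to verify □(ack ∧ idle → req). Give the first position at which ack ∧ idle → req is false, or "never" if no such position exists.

ack ∧ idle → req holds at every position 0..9, and those are all the positions the trace ever visits, so the invariant □(ack ∧ idle → req) is never violated.

never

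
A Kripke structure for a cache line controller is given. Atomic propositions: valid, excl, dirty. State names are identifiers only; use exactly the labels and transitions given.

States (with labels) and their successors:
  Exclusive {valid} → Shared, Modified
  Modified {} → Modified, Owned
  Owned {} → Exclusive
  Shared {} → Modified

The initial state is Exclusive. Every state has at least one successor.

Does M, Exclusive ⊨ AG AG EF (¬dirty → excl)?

Does not hold

States satisfying AG EF (¬dirty → excl): ∅.
States satisfying AG AG EF (¬dirty → excl): ∅.
Exclusive is reachable from Exclusive and violates AG EF (¬dirty → excl), so AG fails at Exclusive.
Exclusive ∉ Sat(AG AG EF (¬dirty → excl)).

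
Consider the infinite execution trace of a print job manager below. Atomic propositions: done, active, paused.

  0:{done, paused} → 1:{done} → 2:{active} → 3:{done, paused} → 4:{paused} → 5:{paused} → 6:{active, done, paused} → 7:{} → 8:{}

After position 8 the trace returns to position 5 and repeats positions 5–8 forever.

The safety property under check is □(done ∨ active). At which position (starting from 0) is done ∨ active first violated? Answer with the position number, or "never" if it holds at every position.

4

Check done ∨ active at each position in order: 0 ✓, 1 ✓, 2 ✓, 3 ✓.
At position 4 the labels are {paused}, so done ∨ active is false there. This is the first violation.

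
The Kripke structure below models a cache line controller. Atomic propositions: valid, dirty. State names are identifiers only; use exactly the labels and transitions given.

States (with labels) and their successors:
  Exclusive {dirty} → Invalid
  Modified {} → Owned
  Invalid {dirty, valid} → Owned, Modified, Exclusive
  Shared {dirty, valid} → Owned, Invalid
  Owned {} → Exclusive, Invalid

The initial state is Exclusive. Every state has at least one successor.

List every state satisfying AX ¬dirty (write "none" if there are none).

States satisfying ¬dirty: {Modified, Owned}.
States satisfying AX ¬dirty: {Modified}.

{Modified}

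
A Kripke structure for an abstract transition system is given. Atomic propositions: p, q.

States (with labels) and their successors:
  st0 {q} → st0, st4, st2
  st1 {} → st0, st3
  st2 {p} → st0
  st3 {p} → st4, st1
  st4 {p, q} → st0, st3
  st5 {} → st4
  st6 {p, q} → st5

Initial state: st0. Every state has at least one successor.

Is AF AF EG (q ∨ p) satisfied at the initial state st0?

Yes

States satisfying AF EG (q ∨ p): {st0, st1, st2, st3, st4, st5, st6}.
States satisfying AF AF EG (q ∨ p): {st0, st1, st2, st3, st4, st5, st6}.
st0 ∈ Sat(AF AF EG (q ∨ p)).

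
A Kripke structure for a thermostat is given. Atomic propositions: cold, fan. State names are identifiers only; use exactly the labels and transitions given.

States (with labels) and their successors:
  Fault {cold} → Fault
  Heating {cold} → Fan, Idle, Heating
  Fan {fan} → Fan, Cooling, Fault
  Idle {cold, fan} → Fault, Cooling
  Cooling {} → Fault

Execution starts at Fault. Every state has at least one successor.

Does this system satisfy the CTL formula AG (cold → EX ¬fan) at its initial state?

States satisfying cold → EX ¬fan: {Fault, Heating, Fan, Idle, Cooling}.
States satisfying AG (cold → EX ¬fan): {Fault, Heating, Fan, Idle, Cooling}.
Every state reachable from Fault satisfies cold → EX ¬fan.
Fault ∈ Sat(AG (cold → EX ¬fan)).

Holds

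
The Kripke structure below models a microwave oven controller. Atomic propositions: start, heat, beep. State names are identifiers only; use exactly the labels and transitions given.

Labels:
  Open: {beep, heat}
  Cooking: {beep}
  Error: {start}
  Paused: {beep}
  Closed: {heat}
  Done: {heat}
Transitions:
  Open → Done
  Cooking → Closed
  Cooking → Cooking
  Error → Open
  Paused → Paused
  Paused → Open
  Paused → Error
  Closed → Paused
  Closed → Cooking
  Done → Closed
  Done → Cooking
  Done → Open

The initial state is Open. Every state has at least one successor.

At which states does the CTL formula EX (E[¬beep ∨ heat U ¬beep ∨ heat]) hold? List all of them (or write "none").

States satisfying E[¬beep ∨ heat U ¬beep ∨ heat]: {Open, Error, Closed, Done}.
States satisfying EX (E[¬beep ∨ heat U ¬beep ∨ heat]): {Open, Cooking, Error, Paused, Done}.

{Open, Cooking, Error, Paused, Done}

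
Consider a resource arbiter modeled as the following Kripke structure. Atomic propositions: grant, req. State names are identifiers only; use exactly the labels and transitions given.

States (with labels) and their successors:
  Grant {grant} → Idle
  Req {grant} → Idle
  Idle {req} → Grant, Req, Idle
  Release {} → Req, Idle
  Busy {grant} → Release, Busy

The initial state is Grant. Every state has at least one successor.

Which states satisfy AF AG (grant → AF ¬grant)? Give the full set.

States satisfying AG (grant → AF ¬grant): {Grant, Req, Idle, Release}.
States satisfying AF AG (grant → AF ¬grant): {Grant, Req, Idle, Release}.

{Grant, Req, Idle, Release}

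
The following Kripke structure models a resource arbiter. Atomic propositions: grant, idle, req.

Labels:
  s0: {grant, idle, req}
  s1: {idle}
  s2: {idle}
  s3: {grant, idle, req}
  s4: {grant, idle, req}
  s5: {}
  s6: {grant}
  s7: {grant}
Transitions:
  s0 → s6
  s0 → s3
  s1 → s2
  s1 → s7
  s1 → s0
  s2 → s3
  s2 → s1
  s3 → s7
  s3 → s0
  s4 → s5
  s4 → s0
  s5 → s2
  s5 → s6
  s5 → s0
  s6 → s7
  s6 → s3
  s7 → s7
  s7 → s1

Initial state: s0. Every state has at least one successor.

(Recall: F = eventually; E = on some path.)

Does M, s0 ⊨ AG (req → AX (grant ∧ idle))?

No

States satisfying req → AX (grant ∧ idle): {s1, s2, s5, s6, s7}.
States satisfying AG (req → AX (grant ∧ idle)): ∅.
s0 is reachable from s0 and violates req → AX (grant ∧ idle), so AG fails at s0.
s0 ∉ Sat(AG (req → AX (grant ∧ idle))).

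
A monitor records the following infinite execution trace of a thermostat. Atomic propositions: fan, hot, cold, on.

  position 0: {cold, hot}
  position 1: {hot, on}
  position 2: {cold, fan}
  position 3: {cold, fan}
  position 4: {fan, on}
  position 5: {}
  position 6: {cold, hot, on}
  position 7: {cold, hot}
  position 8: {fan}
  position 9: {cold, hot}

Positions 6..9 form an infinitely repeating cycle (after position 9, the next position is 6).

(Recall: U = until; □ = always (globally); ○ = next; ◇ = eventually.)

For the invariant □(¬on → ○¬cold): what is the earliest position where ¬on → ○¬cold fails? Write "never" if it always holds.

Check ¬on → ○¬cold at each position in order: 0 ✓, 1 ✓.
At position 2 the labels are {cold, fan} and the next position 3 has {cold, fan}, so ¬on → ○¬cold is false there. This is the first violation.

2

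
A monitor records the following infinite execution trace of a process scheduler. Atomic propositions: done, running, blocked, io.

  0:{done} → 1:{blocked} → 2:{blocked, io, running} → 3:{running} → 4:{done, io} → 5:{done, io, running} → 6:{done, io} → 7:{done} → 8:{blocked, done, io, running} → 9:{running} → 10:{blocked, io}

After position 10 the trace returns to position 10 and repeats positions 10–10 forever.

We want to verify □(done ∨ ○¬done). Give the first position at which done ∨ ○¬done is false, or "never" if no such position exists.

Check done ∨ ○¬done at each position in order: 0 ✓, 1 ✓, 2 ✓.
At position 3 the labels are {running} and the next position 4 has {done, io}, so done ∨ ○¬done is false there. This is the first violation.

3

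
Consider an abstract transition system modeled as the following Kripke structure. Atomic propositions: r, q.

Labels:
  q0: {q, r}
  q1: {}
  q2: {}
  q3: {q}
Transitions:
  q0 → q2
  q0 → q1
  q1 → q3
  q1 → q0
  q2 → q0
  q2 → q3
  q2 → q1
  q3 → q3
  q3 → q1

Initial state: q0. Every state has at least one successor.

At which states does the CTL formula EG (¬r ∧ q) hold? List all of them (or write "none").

{q3}

States satisfying ¬r ∧ q: {q3}.
States satisfying EG (¬r ∧ q): {q3}.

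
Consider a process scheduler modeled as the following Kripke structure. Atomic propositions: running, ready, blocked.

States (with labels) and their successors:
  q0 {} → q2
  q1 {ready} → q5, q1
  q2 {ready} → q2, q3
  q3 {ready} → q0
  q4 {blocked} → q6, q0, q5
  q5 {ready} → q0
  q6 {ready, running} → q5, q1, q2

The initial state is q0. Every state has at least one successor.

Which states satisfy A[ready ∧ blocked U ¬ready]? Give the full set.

{q0, q4}

States satisfying ready ∧ blocked: ∅.
States satisfying ¬ready: {q0, q4}.
States satisfying A[ready ∧ blocked U ¬ready]: {q0, q4}.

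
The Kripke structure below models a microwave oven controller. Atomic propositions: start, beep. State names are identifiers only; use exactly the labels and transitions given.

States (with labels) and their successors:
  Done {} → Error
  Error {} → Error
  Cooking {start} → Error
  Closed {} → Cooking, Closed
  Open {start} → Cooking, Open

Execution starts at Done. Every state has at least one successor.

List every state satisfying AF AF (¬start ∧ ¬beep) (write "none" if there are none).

{Done, Error, Cooking, Closed}

States satisfying AF (¬start ∧ ¬beep): {Done, Error, Cooking, Closed}.
States satisfying AF AF (¬start ∧ ¬beep): {Done, Error, Cooking, Closed}.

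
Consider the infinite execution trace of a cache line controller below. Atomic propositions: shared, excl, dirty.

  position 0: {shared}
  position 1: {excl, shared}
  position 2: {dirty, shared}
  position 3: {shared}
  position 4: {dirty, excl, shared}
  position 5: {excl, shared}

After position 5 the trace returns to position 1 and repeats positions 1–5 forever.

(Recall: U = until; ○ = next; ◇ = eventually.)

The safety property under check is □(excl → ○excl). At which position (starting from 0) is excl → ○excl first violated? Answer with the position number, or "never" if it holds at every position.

Check excl → ○excl at each position in order: 0 ✓.
At position 1 the labels are {excl, shared} and the next position 2 has {dirty, shared}, so excl → ○excl is false there. This is the first violation.

1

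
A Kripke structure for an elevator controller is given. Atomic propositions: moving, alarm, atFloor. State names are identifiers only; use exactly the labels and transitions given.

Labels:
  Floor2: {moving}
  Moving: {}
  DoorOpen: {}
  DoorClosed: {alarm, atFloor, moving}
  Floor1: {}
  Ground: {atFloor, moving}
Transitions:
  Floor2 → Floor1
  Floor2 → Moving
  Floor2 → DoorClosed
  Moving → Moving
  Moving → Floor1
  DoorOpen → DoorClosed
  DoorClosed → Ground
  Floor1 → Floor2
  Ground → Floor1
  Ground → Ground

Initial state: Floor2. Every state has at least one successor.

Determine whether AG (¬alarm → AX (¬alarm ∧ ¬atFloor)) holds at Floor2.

Does not hold

States satisfying ¬alarm → AX (¬alarm ∧ ¬atFloor): {Moving, DoorClosed, Floor1}.
States satisfying AG (¬alarm → AX (¬alarm ∧ ¬atFloor)): ∅.
Floor2 is reachable from Floor2 and violates ¬alarm → AX (¬alarm ∧ ¬atFloor), so AG fails at Floor2.
Floor2 ∉ Sat(AG (¬alarm → AX (¬alarm ∧ ¬atFloor))).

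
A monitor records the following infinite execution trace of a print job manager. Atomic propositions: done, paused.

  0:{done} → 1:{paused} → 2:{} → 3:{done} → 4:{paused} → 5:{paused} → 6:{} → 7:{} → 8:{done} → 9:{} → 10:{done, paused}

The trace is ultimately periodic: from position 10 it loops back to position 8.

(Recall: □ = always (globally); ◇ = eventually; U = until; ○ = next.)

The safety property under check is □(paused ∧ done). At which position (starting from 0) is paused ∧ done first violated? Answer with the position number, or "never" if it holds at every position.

0

At position 0 the labels are {done}, so paused ∧ done is false there. This is the first violation.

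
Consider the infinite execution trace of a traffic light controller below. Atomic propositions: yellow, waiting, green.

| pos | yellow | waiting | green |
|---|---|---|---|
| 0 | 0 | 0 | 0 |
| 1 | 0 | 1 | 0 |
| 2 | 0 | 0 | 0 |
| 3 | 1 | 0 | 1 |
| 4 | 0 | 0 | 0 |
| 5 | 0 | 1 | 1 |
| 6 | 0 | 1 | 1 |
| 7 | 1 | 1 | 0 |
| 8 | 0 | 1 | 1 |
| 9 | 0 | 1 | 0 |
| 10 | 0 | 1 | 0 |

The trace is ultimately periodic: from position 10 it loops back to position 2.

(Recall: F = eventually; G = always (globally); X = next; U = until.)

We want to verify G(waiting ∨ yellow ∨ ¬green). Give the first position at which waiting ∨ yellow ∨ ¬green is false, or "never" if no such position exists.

never

waiting ∨ yellow ∨ ¬green holds at every position 0..10, and those are all the positions the trace ever visits, so the invariant G(waiting ∨ yellow ∨ ¬green) is never violated.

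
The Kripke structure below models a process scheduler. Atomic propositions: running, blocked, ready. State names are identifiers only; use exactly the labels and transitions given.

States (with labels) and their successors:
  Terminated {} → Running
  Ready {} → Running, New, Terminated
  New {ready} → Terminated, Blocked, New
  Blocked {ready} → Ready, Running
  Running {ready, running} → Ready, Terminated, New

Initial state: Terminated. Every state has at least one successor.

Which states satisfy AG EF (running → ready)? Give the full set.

{Terminated, Ready, New, Blocked, Running}

States satisfying EF (running → ready): {Terminated, Ready, New, Blocked, Running}.
States satisfying AG EF (running → ready): {Terminated, Ready, New, Blocked, Running}.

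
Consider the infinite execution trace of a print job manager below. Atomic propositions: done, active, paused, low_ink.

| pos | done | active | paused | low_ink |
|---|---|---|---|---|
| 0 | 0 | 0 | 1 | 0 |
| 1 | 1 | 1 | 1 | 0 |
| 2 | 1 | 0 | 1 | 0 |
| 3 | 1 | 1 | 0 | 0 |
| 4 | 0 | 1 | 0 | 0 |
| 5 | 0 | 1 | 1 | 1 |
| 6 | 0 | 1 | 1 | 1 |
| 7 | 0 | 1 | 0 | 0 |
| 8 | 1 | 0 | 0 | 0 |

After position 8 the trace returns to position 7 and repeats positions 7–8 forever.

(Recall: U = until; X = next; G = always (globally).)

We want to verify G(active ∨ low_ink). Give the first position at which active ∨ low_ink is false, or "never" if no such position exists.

At position 0 the labels are {paused}, so active ∨ low_ink is false there. This is the first violation.

0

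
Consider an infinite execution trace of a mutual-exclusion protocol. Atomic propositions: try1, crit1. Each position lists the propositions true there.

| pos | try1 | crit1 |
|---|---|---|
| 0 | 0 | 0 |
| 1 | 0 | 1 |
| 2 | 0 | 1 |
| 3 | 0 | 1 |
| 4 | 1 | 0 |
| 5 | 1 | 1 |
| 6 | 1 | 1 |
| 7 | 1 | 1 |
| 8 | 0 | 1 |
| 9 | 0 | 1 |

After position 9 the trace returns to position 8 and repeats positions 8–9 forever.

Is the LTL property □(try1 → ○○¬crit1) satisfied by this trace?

Does not hold

try1 → ○○¬crit1 must hold at every position from 0 onward. It fails at position 4, so □(try1 → ○○¬crit1) is false.
Positions where try1 holds: 4, 5, 6, 7.
Check ○○¬crit1 at each: 4→fails, 5→fails, 6→fails, 7→fails.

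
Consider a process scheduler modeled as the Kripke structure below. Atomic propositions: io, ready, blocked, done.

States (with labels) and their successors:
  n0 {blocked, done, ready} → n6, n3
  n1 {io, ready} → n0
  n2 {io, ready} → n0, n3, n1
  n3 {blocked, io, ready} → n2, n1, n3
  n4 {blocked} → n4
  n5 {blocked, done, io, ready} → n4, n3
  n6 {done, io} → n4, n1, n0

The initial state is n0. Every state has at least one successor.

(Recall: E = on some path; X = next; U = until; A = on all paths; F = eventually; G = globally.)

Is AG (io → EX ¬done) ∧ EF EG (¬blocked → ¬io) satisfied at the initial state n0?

Violated

States satisfying io → EX ¬done: {n0, n2, n3, n4, n5, n6}.
States satisfying AG (io → EX ¬done): {n4}.
States satisfying EG (¬blocked → ¬io): {n0, n3, n4, n5}.
States satisfying EF EG (¬blocked → ¬io): {n0, n1, n2, n3, n4, n5, n6}.
States satisfying AG (io → EX ¬done) ∧ EF EG (¬blocked → ¬io): {n4}.
n0 ∉ Sat(AG (io → EX ¬done) ∧ EF EG (¬blocked → ¬io)).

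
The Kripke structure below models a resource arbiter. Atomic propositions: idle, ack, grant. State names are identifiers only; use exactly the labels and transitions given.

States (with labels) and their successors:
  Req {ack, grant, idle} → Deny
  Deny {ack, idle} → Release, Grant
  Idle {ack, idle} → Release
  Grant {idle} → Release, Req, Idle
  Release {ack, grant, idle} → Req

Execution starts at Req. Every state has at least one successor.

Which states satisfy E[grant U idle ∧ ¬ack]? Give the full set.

States satisfying grant: {Req, Release}.
States satisfying idle ∧ ¬ack: {Grant}.
States satisfying E[grant U idle ∧ ¬ack]: {Grant}.

{Grant}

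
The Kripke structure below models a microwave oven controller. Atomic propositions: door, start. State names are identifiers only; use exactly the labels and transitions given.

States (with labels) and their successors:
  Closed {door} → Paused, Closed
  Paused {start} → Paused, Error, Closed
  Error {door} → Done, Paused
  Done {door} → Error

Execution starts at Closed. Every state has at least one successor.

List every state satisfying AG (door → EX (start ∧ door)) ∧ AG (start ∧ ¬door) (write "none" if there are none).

States satisfying door → EX (start ∧ door): {Paused}.
States satisfying AG (door → EX (start ∧ door)): ∅.
States satisfying start ∧ ¬door: {Paused}.
States satisfying AG (start ∧ ¬door): ∅.
States satisfying AG (door → EX (start ∧ door)) ∧ AG (start ∧ ¬door): ∅.

none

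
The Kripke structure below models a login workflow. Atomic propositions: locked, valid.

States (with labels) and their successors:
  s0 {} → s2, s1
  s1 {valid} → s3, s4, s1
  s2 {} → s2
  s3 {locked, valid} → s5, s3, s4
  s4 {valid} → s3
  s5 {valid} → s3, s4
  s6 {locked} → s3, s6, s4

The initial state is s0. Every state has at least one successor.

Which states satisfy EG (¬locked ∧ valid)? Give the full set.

States satisfying ¬locked ∧ valid: {s1, s4, s5}.
States satisfying EG (¬locked ∧ valid): {s1}.

{s1}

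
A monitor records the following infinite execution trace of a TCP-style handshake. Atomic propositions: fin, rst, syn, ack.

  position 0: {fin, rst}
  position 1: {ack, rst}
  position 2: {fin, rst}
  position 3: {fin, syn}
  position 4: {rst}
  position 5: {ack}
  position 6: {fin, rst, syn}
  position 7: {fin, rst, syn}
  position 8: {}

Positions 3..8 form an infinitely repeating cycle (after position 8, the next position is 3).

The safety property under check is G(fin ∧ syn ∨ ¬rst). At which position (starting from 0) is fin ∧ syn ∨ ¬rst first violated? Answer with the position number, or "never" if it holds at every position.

At position 0 the labels are {fin, rst}, so fin ∧ syn ∨ ¬rst is false there. This is the first violation.

0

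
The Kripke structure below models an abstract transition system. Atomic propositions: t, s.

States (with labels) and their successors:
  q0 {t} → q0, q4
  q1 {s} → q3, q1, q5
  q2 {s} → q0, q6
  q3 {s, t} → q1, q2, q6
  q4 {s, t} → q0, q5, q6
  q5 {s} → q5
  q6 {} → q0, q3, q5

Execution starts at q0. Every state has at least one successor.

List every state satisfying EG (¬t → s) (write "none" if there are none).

States satisfying ¬t → s: {q0, q1, q2, q3, q4, q5}.
States satisfying EG (¬t → s): {q0, q1, q2, q3, q4, q5}.

{q0, q1, q2, q3, q4, q5}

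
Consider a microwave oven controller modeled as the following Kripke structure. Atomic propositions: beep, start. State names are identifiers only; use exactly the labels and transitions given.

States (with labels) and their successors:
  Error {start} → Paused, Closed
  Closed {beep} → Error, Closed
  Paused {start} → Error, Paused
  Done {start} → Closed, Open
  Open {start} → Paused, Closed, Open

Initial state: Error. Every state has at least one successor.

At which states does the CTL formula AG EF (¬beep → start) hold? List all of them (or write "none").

{Error, Closed, Paused, Done, Open}

States satisfying EF (¬beep → start): {Error, Closed, Paused, Done, Open}.
States satisfying AG EF (¬beep → start): {Error, Closed, Paused, Done, Open}.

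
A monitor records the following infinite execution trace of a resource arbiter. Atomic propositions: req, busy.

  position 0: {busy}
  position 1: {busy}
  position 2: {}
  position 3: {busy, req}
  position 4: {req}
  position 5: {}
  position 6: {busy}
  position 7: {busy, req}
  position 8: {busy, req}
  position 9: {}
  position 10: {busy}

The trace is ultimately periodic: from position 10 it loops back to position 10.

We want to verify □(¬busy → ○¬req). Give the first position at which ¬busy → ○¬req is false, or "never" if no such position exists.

Check ¬busy → ○¬req at each position in order: 0 ✓, 1 ✓.
At position 2 the labels are {} and the next position 3 has {busy, req}, so ¬busy → ○¬req is false there. This is the first violation.

2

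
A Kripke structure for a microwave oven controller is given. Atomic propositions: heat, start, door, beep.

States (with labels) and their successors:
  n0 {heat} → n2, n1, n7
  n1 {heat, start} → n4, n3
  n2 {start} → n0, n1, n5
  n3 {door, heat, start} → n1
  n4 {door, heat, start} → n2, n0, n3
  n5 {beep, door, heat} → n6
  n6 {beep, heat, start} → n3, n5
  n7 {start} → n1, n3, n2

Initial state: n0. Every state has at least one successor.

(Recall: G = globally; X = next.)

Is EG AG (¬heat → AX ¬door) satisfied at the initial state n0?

Does not hold

States satisfying AG (¬heat → AX ¬door): ∅.
States satisfying EG AG (¬heat → AX ¬door): ∅.
No suitable path/successor from n0 witnesses the formula.
n0 ∉ Sat(EG AG (¬heat → AX ¬door)).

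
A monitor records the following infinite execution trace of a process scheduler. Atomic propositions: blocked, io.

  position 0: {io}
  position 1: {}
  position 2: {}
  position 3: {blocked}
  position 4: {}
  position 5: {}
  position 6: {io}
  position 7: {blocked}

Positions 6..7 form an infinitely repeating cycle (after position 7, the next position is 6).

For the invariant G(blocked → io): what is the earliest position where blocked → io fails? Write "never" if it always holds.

3

Check blocked → io at each position in order: 0 ✓, 1 ✓, 2 ✓.
At position 3 the labels are {blocked}, so blocked → io is false there. This is the first violation.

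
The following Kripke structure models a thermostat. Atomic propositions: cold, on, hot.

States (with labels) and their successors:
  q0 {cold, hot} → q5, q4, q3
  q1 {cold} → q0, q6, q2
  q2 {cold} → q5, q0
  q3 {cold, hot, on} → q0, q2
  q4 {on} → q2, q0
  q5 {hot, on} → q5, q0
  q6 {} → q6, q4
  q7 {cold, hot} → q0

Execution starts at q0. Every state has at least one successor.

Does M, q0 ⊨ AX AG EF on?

States satisfying AG EF on: {q0, q1, q2, q3, q4, q5, q6, q7}.
States satisfying AX AG EF on: {q0, q1, q2, q3, q4, q5, q6, q7}.
q0 ∈ Sat(AX AG EF on).

Satisfied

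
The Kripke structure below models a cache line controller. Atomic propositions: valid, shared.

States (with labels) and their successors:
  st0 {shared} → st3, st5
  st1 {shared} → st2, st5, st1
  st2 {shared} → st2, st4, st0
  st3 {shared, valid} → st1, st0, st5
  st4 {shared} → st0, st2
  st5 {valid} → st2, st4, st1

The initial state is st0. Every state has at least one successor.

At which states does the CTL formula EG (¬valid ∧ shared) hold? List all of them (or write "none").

States satisfying ¬valid ∧ shared: {st0, st1, st2, st4}.
States satisfying EG (¬valid ∧ shared): {st1, st2, st4}.

{st1, st2, st4}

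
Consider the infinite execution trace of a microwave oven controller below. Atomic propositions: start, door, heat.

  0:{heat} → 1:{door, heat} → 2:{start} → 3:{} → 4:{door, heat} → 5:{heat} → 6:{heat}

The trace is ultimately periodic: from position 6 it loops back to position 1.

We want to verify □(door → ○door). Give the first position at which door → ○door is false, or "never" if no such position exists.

Check door → ○door at each position in order: 0 ✓.
At position 1 the labels are {door, heat} and the next position 2 has {start}, so door → ○door is false there. This is the first violation.

1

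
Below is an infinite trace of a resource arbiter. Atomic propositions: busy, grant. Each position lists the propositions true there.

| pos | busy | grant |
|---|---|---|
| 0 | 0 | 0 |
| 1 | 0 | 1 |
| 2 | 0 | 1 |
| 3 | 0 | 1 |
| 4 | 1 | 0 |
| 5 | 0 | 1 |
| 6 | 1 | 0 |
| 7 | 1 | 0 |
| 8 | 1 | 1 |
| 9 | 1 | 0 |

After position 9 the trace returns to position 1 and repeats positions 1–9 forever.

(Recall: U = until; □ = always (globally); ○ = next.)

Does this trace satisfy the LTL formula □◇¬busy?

Satisfied

◇¬busy holds at every position 0..9, and those are all positions ever visited, so □◇¬busy holds.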